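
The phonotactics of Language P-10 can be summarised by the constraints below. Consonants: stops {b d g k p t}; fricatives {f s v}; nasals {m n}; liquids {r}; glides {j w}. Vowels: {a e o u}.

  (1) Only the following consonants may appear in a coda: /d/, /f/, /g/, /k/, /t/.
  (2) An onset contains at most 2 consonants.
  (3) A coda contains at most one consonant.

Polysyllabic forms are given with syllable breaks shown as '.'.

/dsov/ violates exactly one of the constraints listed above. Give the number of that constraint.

/dsov/: syllable 1 coda contains /v/, which is not a licensed coda consonant.
This is a violation of constraint 1: "Only the following consonants may appear in a coda: /d/, /f/, /g/, /k/, /t/."
The remaining constraints (2, 3) are satisfied.

1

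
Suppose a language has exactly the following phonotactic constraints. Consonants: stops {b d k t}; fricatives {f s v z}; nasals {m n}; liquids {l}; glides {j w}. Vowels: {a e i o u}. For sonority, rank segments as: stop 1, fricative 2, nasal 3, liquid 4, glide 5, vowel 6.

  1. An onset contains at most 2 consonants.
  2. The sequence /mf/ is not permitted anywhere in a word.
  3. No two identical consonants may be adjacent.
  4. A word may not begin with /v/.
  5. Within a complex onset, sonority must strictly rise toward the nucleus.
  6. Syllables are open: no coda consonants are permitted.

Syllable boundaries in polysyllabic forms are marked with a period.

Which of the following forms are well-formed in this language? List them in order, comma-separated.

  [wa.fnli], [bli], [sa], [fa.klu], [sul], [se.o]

[bli], [sa], [fa.klu], [se.o]

[wa.fnli] — violates constraint 1: syllable 2 onset /fnl/ has 3 consonants (> 2) → ill-formed
[bli] — σ1 onset /bl/ (1→4 rises), coda /∅/ ok → well-formed
[sa] — σ1 onset /s/, coda /∅/ ok → well-formed
[fa.klu] — σ1 onset /f/, coda /∅/ ok; σ2 onset /kl/ (1→4 rises), coda /∅/ ok → well-formed
[sul] — violates constraint 6: syllable 1 coda /l/ has 1 consonant (> 0) → ill-formed
[se.o] — σ1 onset /s/, coda /∅/ ok; σ2 onset /∅/, coda /∅/ ok → well-formed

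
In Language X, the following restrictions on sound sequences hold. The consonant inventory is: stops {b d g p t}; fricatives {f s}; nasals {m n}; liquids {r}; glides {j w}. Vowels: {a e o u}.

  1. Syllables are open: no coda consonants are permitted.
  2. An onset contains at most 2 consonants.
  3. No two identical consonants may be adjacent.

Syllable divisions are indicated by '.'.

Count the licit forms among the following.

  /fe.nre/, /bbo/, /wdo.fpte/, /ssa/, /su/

2

/fe.nre/ — σ1 onset /f/, coda /∅/ ok; σ2 onset /nr/ (2C), coda /∅/ ok → licit
/bbo/ — violates constraint 3: adjacent identical consonants /bb/ → illicit
/wdo.fpte/ — violates constraint 2: syllable 2 onset /fpt/ has 3 consonants (> 2) → illicit
/ssa/ — violates constraint 3: adjacent identical consonants /ss/ → illicit
/su/ — σ1 onset /s/, coda /∅/ ok → licit
Licit: /fe.nre/, /su/ → 2.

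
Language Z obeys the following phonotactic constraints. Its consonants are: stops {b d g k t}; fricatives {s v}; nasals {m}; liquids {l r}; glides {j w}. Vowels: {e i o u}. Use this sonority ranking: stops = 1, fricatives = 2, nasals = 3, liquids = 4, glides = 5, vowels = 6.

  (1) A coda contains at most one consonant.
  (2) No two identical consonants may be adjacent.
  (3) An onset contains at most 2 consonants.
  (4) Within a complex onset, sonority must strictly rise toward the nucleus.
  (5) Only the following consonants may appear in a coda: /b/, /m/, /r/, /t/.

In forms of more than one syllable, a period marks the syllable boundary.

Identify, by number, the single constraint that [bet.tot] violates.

[bet.tot]: adjacent identical consonants /tt/.
This is a violation of constraint 2: "No two identical consonants may be adjacent."
The remaining constraints (1, 3, 4, 5) are satisfied.

2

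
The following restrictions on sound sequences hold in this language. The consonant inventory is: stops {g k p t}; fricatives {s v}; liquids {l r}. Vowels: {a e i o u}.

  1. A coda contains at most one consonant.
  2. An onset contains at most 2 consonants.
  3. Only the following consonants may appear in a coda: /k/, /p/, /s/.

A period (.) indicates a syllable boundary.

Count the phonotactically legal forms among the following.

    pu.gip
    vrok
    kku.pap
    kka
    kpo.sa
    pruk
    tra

7

pu.gip — σ1 onset /p/, coda /∅/ ok; σ2 onset /g/, coda /p/ ok → phonotactically legal
vrok — σ1 onset /vr/ (2C), coda /k/ ok → phonotactically legal
kku.pap — σ1 onset /kk/ (2C), coda /∅/ ok; σ2 onset /p/, coda /p/ ok → phonotactically legal
kka — σ1 onset /kk/ (2C), coda /∅/ ok → phonotactically legal
kpo.sa — σ1 onset /kp/ (2C), coda /∅/ ok; σ2 onset /s/, coda /∅/ ok → phonotactically legal
pruk — σ1 onset /pr/ (2C), coda /k/ ok → phonotactically legal
tra — σ1 onset /tr/ (2C), coda /∅/ ok → phonotactically legal
Phonotactically legal: pu.gip, vrok, kku.pap, kka, kpo.sa, pruk, tra → 7.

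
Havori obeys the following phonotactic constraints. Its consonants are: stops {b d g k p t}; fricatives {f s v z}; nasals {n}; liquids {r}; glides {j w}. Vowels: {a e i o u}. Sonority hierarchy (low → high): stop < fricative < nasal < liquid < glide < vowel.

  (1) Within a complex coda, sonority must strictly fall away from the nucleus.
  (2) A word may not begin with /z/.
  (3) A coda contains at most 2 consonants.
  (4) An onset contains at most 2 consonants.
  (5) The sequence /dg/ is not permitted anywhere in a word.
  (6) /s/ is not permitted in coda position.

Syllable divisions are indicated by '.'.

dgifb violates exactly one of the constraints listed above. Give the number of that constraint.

dgifb: contains banned sequence /dg/.
This is a violation of constraint 5: "The sequence /dg/ is not permitted anywhere in a word."
The remaining constraints (1, 2, 3, 4, 6) are satisfied.

5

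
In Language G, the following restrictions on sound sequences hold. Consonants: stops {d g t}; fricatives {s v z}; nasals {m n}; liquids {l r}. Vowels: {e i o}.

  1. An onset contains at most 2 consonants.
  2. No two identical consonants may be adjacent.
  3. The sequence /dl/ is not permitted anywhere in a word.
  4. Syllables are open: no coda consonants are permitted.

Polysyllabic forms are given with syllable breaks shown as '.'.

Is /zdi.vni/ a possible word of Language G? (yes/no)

/zdi.vni/ — σ1 onset /zd/ (2C), coda /∅/ ok; σ2 onset /vn/ (2C), coda /∅/ ok → well-formed

yes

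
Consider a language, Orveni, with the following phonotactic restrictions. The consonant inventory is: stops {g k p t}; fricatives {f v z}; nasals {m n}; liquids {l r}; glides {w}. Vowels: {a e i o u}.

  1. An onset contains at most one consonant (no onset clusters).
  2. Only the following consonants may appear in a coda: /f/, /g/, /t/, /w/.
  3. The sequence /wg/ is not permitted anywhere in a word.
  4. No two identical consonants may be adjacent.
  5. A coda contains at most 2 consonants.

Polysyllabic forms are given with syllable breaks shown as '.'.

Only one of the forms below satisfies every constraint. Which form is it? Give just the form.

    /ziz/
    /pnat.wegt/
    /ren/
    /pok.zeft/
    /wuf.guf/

/ziz/ — violates constraint 2: syllable 1 coda contains /z/, which is not a licensed coda consonant → illicit
/pnat.wegt/ — violates constraint 1: syllable 1 onset /pn/ has 2 consonants (> 1) → illicit
/ren/ — violates constraint 2: syllable 1 coda contains /n/, which is not a licensed coda consonant → illicit
/pok.zeft/ — violates constraint 2: syllable 1 coda contains /k/, which is not a licensed coda consonant → illicit
/wuf.guf/ — σ1 onset /w/, coda /f/ ok; σ2 onset /g/, coda /f/ ok → licit

/wuf.guf/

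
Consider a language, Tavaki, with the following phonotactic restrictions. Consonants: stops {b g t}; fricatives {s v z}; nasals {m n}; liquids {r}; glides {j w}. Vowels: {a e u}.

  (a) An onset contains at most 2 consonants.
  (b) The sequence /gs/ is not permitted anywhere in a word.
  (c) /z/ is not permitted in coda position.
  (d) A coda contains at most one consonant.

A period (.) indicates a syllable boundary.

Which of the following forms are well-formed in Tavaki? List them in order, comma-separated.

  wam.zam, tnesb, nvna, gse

wam.zam — σ1 onset /w/, coda /m/ ok; σ2 onset /z/, coda /m/ ok → well-formed
tnesb — violates constraint (d): syllable 1 coda /sb/ has 2 consonants (> 1) → ill-formed
nvna — violates constraint (a): syllable 1 onset /nvn/ has 3 consonants (> 2) → ill-formed
gse — violates constraint (b): contains banned sequence /gs/ → ill-formed

wam.zam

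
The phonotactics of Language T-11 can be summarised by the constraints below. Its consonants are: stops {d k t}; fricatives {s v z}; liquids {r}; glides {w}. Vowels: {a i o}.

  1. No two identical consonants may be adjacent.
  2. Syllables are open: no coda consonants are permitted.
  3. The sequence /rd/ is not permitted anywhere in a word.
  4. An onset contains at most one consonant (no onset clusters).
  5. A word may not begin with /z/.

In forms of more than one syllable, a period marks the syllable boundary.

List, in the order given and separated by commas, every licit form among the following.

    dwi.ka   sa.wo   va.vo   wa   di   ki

dwi.ka — violates constraint 4: syllable 1 onset /dw/ has 2 consonants (> 1) → illicit
sa.wo — σ1 onset /s/, coda /∅/ ok; σ2 onset /w/, coda /∅/ ok → licit
va.vo — σ1 onset /v/, coda /∅/ ok; σ2 onset /v/, coda /∅/ ok → licit
wa — σ1 onset /w/, coda /∅/ ok → licit
di — σ1 onset /d/, coda /∅/ ok → licit
ki — σ1 onset /k/, coda /∅/ ok → licit

sa.wo, va.vo, wa, di, ki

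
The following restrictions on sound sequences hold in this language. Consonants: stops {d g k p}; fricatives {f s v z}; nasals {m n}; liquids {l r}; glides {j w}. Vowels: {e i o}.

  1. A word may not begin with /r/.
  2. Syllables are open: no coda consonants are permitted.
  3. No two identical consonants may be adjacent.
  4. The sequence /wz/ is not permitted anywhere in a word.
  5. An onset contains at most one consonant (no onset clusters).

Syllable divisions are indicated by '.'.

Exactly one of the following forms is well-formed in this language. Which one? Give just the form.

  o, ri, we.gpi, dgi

o — σ1 onset /∅/, coda /∅/ ok → well-formed
ri — violates constraint 1: word begins with /r/ → ill-formed
we.gpi — violates constraint 5: syllable 2 onset /gp/ has 2 consonants (> 1) → ill-formed
dgi — violates constraint 5: syllable 1 onset /dg/ has 2 consonants (> 1) → ill-formed

o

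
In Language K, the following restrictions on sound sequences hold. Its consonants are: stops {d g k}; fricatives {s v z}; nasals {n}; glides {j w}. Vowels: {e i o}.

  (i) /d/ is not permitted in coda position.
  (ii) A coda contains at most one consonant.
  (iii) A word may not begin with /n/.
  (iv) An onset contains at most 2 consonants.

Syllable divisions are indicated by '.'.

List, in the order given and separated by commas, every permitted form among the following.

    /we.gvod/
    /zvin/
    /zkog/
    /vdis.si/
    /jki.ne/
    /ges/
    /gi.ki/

/we.gvod/ — violates constraint (i): syllable 2 coda contains /d/ → not permitted
/zvin/ — σ1 onset /zv/ (2C), coda /n/ ok → permitted
/zkog/ — σ1 onset /zk/ (2C), coda /g/ ok → permitted
/vdis.si/ — σ1 onset /vd/ (2C), coda /s/ ok; σ2 onset /s/, coda /∅/ ok → permitted
/jki.ne/ — σ1 onset /jk/ (2C), coda /∅/ ok; σ2 onset /n/, coda /∅/ ok → permitted
/ges/ — σ1 onset /g/, coda /s/ ok → permitted
/gi.ki/ — σ1 onset /g/, coda /∅/ ok; σ2 onset /k/, coda /∅/ ok → permitted

/zvin/, /zkog/, /vdis.si/, /jki.ne/, /ges/, /gi.ki/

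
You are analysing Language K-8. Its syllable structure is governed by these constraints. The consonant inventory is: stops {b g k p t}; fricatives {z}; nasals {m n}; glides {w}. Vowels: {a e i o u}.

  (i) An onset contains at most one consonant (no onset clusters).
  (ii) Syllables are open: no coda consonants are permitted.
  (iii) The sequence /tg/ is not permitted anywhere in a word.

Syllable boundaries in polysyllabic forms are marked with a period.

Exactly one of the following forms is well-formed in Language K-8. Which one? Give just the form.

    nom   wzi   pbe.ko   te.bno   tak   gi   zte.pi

gi

nom — violates constraint (ii): syllable 1 coda /m/ has 1 consonant (> 0) → ill-formed
wzi — violates constraint (i): syllable 1 onset /wz/ has 2 consonants (> 1) → ill-formed
pbe.ko — violates constraint (i): syllable 1 onset /pb/ has 2 consonants (> 1) → ill-formed
te.bno — violates constraint (i): syllable 2 onset /bn/ has 2 consonants (> 1) → ill-formed
tak — violates constraint (ii): syllable 1 coda /k/ has 1 consonant (> 0) → ill-formed
gi — σ1 onset /g/, coda /∅/ ok → well-formed
zte.pi — violates constraint (i): syllable 1 onset /zt/ has 2 consonants (> 1) → ill-formed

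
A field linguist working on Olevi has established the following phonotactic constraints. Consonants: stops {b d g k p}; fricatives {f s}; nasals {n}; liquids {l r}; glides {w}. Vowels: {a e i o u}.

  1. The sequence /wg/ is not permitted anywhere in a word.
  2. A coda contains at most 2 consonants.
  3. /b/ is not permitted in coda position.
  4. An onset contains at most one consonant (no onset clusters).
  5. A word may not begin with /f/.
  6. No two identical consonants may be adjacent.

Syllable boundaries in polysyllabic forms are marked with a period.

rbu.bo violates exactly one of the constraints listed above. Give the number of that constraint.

4

rbu.bo: syllable 1 onset /rb/ has 2 consonants (> 1).
This is a violation of constraint 4: "An onset contains at most one consonant (no onset clusters)."
The remaining constraints (1, 2, 3, 5, 6) are satisfied.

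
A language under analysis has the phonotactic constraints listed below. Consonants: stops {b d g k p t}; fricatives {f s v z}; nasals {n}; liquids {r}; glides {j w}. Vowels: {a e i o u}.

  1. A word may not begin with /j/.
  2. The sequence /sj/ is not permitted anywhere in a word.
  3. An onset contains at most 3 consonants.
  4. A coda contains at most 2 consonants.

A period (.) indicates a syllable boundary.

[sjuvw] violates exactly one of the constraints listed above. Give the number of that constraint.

2

[sjuvw]: contains banned sequence /sj/.
This is a violation of constraint 2: "The sequence /sj/ is not permitted anywhere in a word."
The remaining constraints (1, 3, 4) are satisfied.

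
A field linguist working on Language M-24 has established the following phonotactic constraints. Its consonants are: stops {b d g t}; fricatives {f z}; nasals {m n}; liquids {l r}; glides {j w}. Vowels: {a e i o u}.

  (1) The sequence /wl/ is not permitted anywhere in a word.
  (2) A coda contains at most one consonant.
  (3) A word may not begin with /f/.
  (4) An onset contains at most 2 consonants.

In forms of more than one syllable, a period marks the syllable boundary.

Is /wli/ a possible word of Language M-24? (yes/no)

no

/wli/ — violates constraint 1: contains banned sequence /wl/ → illicit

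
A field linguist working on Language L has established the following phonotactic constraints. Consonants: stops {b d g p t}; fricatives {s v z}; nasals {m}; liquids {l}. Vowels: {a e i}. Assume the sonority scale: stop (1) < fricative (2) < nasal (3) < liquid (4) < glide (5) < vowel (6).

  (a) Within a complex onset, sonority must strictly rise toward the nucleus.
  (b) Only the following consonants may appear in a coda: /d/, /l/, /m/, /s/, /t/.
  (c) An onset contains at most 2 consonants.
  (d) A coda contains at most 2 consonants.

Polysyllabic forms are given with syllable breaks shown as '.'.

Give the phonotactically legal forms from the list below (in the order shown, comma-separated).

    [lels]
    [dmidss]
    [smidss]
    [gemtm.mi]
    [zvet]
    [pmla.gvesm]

[lels] — σ1 onset /l/, coda /ls/ (2C) ok → phonotactically legal
[dmidss] — violates constraint (d): syllable 1 coda /dss/ has 3 consonants (> 2) → phonotactically illegal
[smidss] — violates constraint (d): syllable 1 coda /dss/ has 3 consonants (> 2) → phonotactically illegal
[gemtm.mi] — violates constraint (d): syllable 1 coda /mtm/ has 3 consonants (> 2) → phonotactically illegal
[zvet] — violates constraint (a): syllable 1 onset /zv/: /z/ (fricative, 2) → /v/ (fricative, 2) does not rise → phonotactically illegal
[pmla.gvesm] — violates constraint (c): syllable 1 onset /pml/ has 3 consonants (> 2) → phonotactically illegal

[lels]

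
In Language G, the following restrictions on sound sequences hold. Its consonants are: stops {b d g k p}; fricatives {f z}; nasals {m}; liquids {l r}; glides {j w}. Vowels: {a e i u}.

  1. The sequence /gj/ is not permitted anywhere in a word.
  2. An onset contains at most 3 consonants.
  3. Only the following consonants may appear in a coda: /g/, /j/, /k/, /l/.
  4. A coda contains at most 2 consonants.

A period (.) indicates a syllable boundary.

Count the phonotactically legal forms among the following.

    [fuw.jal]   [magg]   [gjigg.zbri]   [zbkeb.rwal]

[fuw.jal] — violates constraint 3: syllable 1 coda contains /w/, which is not a licensed coda consonant → phonotactically illegal
[magg] — σ1 onset /m/, coda /gg/ (2C) ok → phonotactically legal
[gjigg.zbri] — violates constraint 1: contains banned sequence /gj/ → phonotactically illegal
[zbkeb.rwal] — violates constraint 3: syllable 1 coda contains /b/, which is not a licensed coda consonant → phonotactically illegal
Phonotactically legal: [magg] → 1.

1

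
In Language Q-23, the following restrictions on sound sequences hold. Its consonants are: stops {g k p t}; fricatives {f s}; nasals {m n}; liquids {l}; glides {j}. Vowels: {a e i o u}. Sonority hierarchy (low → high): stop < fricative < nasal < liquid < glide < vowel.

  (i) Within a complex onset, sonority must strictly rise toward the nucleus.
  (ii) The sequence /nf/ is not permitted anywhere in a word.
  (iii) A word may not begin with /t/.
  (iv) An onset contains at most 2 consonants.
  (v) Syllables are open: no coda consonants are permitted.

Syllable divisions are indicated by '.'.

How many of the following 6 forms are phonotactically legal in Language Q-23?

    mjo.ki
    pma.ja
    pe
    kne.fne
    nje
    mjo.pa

mjo.ki — σ1 onset /mj/ (3→5 rises), coda /∅/ ok; σ2 onset /k/, coda /∅/ ok → phonotactically legal
pma.ja — σ1 onset /pm/ (1→3 rises), coda /∅/ ok; σ2 onset /j/, coda /∅/ ok → phonotactically legal
pe — σ1 onset /p/, coda /∅/ ok → phonotactically legal
kne.fne — σ1 onset /kn/ (1→3 rises), coda /∅/ ok; σ2 onset /fn/ (2→3 rises), coda /∅/ ok → phonotactically legal
nje — σ1 onset /nj/ (3→5 rises), coda /∅/ ok → phonotactically legal
mjo.pa — σ1 onset /mj/ (3→5 rises), coda /∅/ ok; σ2 onset /p/, coda /∅/ ok → phonotactically legal
Phonotactically legal: mjo.ki, pma.ja, pe, kne.fne, nje, mjo.pa → 6.

6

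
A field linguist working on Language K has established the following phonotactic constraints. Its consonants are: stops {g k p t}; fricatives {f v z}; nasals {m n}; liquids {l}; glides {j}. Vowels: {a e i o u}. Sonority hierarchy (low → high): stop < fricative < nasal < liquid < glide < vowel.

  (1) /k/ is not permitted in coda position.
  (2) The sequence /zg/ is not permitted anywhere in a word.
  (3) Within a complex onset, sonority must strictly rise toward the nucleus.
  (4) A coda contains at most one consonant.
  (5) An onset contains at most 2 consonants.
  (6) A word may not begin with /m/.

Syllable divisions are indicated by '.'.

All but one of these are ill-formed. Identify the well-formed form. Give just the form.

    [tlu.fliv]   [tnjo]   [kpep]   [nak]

[tlu.fliv]

[tlu.fliv] — σ1 onset /tl/ (1→4 rises), coda /∅/ ok; σ2 onset /fl/ (2→4 rises), coda /v/ ok → well-formed
[tnjo] — violates constraint 5: syllable 1 onset /tnj/ has 3 consonants (> 2) → ill-formed
[kpep] — violates constraint 3: syllable 1 onset /kp/: /k/ (stop, 1) → /p/ (stop, 1) does not rise → ill-formed
[nak] — violates constraint 1: syllable 1 coda contains /k/ → ill-formed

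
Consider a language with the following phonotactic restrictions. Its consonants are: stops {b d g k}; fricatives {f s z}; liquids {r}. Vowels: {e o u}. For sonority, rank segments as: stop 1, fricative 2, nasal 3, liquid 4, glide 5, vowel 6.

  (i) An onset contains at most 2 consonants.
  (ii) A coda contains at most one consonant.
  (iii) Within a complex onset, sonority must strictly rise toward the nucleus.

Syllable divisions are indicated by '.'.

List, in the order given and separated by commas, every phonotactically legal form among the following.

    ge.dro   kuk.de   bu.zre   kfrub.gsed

ge.dro, kuk.de, bu.zre

ge.dro — σ1 onset /g/, coda /∅/ ok; σ2 onset /dr/ (1→4 rises), coda /∅/ ok → phonotactically legal
kuk.de — σ1 onset /k/, coda /k/ ok; σ2 onset /d/, coda /∅/ ok → phonotactically legal
bu.zre — σ1 onset /b/, coda /∅/ ok; σ2 onset /zr/ (2→4 rises), coda /∅/ ok → phonotactically legal
kfrub.gsed — violates constraint (i): syllable 1 onset /kfr/ has 3 consonants (> 2) → phonotactically illegal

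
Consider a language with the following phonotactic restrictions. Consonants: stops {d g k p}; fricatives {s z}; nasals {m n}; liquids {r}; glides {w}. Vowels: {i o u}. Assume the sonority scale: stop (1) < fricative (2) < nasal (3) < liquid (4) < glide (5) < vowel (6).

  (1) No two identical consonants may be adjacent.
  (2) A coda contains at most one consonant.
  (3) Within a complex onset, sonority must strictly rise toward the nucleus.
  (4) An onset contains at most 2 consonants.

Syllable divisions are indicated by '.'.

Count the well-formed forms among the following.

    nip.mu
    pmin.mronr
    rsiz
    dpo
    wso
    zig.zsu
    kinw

1

nip.mu — σ1 onset /n/, coda /p/ ok; σ2 onset /m/, coda /∅/ ok → well-formed
pmin.mronr — violates constraint 2: syllable 2 coda /nr/ has 2 consonants (> 1) → ill-formed
rsiz — violates constraint 3: syllable 1 onset /rs/: /r/ (liquid, 4) → /s/ (fricative, 2) does not rise → ill-formed
dpo — violates constraint 3: syllable 1 onset /dp/: /d/ (stop, 1) → /p/ (stop, 1) does not rise → ill-formed
wso — violates constraint 3: syllable 1 onset /ws/: /w/ (glide, 5) → /s/ (fricative, 2) does not rise → ill-formed
zig.zsu — violates constraint 3: syllable 2 onset /zs/: /z/ (fricative, 2) → /s/ (fricative, 2) does not rise → ill-formed
kinw — violates constraint 2: syllable 1 coda /nw/ has 2 consonants (> 1) → ill-formed
Well-formed: nip.mu → 1.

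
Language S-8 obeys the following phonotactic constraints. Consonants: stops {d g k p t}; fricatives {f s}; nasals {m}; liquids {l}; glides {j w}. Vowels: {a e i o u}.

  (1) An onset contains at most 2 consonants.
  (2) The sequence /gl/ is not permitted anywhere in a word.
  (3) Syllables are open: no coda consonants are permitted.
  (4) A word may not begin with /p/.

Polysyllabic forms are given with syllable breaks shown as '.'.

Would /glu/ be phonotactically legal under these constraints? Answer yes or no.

/glu/ — violates constraint 2: contains banned sequence /gl/ → phonotactically illegal

no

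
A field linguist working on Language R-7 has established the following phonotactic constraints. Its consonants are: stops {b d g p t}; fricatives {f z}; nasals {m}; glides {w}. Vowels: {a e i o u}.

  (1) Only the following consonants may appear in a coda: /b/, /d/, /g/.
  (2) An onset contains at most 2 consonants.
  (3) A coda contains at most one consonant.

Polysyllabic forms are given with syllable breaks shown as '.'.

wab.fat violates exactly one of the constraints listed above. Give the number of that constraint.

wab.fat: syllable 2 coda contains /t/, which is not a licensed coda consonant.
This is a violation of constraint 1: "Only the following consonants may appear in a coda: /b/, /d/, /g/."
The remaining constraints (2, 3) are satisfied.

1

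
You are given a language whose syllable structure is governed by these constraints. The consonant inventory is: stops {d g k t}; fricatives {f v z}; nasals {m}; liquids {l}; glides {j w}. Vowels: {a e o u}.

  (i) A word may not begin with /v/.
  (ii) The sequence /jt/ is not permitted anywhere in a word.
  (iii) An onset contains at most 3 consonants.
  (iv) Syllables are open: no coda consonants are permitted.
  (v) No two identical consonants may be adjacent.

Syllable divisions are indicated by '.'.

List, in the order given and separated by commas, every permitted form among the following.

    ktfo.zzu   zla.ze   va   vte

ktfo.zzu — violates constraint (v): adjacent identical consonants /zz/ → not permitted
zla.ze — σ1 onset /zl/ (2C), coda /∅/ ok; σ2 onset /z/, coda /∅/ ok → permitted
va — violates constraint (i): word begins with /v/ → not permitted
vte — violates constraint (i): word begins with /v/ → not permitted

zla.ze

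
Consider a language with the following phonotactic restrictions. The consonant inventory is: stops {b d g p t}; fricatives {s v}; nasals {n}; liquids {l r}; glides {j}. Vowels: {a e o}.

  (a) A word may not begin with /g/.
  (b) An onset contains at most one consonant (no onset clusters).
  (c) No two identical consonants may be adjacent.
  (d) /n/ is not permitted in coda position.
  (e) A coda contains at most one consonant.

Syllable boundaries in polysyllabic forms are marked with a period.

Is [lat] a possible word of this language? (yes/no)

[lat] — σ1 onset /l/, coda /t/ ok → well-formed

yes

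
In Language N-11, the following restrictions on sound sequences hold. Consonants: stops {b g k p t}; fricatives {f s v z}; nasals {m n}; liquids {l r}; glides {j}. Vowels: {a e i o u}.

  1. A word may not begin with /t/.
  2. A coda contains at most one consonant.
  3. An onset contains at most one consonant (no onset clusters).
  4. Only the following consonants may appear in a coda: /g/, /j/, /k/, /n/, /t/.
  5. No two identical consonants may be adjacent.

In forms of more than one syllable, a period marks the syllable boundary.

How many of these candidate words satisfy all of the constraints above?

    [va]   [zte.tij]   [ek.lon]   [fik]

[va] — σ1 onset /v/, coda /∅/ ok → permitted
[zte.tij] — violates constraint 3: syllable 1 onset /zt/ has 2 consonants (> 1) → not permitted
[ek.lon] — σ1 onset /∅/, coda /k/ ok; σ2 onset /l/, coda /n/ ok → permitted
[fik] — σ1 onset /f/, coda /k/ ok → permitted
Permitted: [va], [ek.lon], [fik] → 3.

3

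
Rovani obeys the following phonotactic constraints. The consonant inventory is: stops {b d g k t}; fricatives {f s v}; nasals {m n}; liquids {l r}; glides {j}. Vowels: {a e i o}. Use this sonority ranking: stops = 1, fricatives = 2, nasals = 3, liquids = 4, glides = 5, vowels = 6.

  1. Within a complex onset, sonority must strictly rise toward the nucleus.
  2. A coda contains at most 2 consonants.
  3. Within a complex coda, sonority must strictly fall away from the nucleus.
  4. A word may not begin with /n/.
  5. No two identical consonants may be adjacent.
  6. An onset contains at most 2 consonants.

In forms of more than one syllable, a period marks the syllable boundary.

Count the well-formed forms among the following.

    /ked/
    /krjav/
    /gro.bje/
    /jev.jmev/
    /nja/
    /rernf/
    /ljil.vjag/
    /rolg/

/ked/ — σ1 onset /k/, coda /d/ ok → well-formed
/krjav/ — violates constraint 6: syllable 1 onset /krj/ has 3 consonants (> 2) → ill-formed
/gro.bje/ — σ1 onset /gr/ (1→4 rises), coda /∅/ ok; σ2 onset /bj/ (1→5 rises), coda /∅/ ok → well-formed
/jev.jmev/ — violates constraint 1: syllable 2 onset /jm/: /j/ (glide, 5) → /m/ (nasal, 3) does not rise → ill-formed
/nja/ — violates constraint 4: word begins with /n/ → ill-formed
/rernf/ — violates constraint 2: syllable 1 coda /rnf/ has 3 consonants (> 2) → ill-formed
/ljil.vjag/ — σ1 onset /lj/ (4→5 rises), coda /l/ ok; σ2 onset /vj/ (2→5 rises), coda /g/ ok → well-formed
/rolg/ — σ1 onset /r/, coda /lg/ (4→1 falls) ok → well-formed
Well-formed: /ked/, /gro.bje/, /ljil.vjag/, /rolg/ → 4.

4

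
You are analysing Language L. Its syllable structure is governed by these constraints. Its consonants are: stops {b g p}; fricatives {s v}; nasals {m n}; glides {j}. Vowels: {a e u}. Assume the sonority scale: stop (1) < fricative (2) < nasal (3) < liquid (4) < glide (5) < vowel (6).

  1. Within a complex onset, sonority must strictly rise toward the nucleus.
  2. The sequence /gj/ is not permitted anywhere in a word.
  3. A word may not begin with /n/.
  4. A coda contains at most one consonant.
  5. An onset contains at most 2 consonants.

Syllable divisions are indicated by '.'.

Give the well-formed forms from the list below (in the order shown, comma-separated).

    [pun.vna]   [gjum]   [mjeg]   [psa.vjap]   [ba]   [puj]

[pun.vna], [mjeg], [psa.vjap], [ba], [puj]

[pun.vna] — σ1 onset /p/, coda /n/ ok; σ2 onset /vn/ (2→3 rises), coda /∅/ ok → well-formed
[gjum] — violates constraint 2: contains banned sequence /gj/ → ill-formed
[mjeg] — σ1 onset /mj/ (3→5 rises), coda /g/ ok → well-formed
[psa.vjap] — σ1 onset /ps/ (1→2 rises), coda /∅/ ok; σ2 onset /vj/ (2→5 rises), coda /p/ ok → well-formed
[ba] — σ1 onset /b/, coda /∅/ ok → well-formed
[puj] — σ1 onset /p/, coda /j/ ok → well-formed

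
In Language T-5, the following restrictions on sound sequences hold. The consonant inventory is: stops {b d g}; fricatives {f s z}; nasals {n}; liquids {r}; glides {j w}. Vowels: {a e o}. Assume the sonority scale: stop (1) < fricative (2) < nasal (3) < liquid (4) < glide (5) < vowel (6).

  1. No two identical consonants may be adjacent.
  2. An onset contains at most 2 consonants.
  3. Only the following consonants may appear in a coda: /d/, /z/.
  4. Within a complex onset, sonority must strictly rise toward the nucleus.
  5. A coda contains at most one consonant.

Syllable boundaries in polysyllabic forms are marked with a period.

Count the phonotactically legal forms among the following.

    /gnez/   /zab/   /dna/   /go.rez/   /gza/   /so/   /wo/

6

/gnez/ — σ1 onset /gn/ (1→3 rises), coda /z/ ok → phonotactically legal
/zab/ — violates constraint 3: syllable 1 coda contains /b/, which is not a licensed coda consonant → phonotactically illegal
/dna/ — σ1 onset /dn/ (1→3 rises), coda /∅/ ok → phonotactically legal
/go.rez/ — σ1 onset /g/, coda /∅/ ok; σ2 onset /r/, coda /z/ ok → phonotactically legal
/gza/ — σ1 onset /gz/ (1→2 rises), coda /∅/ ok → phonotactically legal
/so/ — σ1 onset /s/, coda /∅/ ok → phonotactically legal
/wo/ — σ1 onset /w/, coda /∅/ ok → phonotactically legal
Phonotactically legal: /gnez/, /dna/, /go.rez/, /gza/, /so/, /wo/ → 6.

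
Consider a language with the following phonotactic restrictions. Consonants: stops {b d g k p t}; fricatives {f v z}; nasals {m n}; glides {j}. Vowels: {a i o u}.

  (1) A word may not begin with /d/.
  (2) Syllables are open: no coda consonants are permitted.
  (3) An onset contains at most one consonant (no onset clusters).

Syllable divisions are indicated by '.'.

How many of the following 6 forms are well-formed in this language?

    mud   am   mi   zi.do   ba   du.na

mud — violates constraint 2: syllable 1 coda /d/ has 1 consonant (> 0) → ill-formed
am — violates constraint 2: syllable 1 coda /m/ has 1 consonant (> 0) → ill-formed
mi — σ1 onset /m/, coda /∅/ ok → well-formed
zi.do — σ1 onset /z/, coda /∅/ ok; σ2 onset /d/, coda /∅/ ok → well-formed
ba — σ1 onset /b/, coda /∅/ ok → well-formed
du.na — violates constraint 1: word begins with /d/ → ill-formed
Well-formed: mi, zi.do, ba → 3.

3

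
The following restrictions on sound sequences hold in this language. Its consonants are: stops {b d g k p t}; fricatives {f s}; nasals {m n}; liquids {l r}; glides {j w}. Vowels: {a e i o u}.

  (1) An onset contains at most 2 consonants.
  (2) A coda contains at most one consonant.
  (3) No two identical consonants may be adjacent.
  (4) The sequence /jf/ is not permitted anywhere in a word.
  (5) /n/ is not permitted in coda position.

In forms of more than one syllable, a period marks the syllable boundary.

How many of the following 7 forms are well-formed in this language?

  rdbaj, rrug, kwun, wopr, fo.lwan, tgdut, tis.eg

1

rdbaj — violates constraint 1: syllable 1 onset /rdb/ has 3 consonants (> 2) → ill-formed
rrug — violates constraint 3: adjacent identical consonants /rr/ → ill-formed
kwun — violates constraint 5: syllable 1 coda contains /n/ → ill-formed
wopr — violates constraint 2: syllable 1 coda /pr/ has 2 consonants (> 1) → ill-formed
fo.lwan — violates constraint 5: syllable 2 coda contains /n/ → ill-formed
tgdut — violates constraint 1: syllable 1 onset /tgd/ has 3 consonants (> 2) → ill-formed
tis.eg — σ1 onset /t/, coda /s/ ok; σ2 onset /∅/, coda /g/ ok → well-formed
Well-formed: tis.eg → 1.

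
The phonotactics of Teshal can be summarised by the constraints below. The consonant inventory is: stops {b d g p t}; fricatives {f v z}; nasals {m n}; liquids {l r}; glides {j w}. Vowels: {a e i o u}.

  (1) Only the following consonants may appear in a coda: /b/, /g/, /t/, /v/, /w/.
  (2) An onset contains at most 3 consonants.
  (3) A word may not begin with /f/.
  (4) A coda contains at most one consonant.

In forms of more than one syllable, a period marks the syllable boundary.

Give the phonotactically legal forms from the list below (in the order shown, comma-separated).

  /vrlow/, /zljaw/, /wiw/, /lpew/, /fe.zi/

/vrlow/ — σ1 onset /vrl/ (3C), coda /w/ ok → phonotactically legal
/zljaw/ — σ1 onset /zlj/ (3C), coda /w/ ok → phonotactically legal
/wiw/ — σ1 onset /w/, coda /w/ ok → phonotactically legal
/lpew/ — σ1 onset /lp/ (2C), coda /w/ ok → phonotactically legal
/fe.zi/ — violates constraint 3: word begins with /f/ → phonotactically illegal

/vrlow/, /zljaw/, /wiw/, /lpew/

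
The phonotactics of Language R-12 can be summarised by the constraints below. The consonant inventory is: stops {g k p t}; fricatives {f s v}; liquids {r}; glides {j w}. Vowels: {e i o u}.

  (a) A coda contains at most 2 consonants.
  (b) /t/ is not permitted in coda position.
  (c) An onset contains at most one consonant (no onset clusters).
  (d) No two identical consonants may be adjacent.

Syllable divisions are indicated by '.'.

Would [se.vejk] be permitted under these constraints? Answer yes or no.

yes

[se.vejk] — σ1 onset /s/, coda /∅/ ok; σ2 onset /v/, coda /jk/ (2C) ok → permitted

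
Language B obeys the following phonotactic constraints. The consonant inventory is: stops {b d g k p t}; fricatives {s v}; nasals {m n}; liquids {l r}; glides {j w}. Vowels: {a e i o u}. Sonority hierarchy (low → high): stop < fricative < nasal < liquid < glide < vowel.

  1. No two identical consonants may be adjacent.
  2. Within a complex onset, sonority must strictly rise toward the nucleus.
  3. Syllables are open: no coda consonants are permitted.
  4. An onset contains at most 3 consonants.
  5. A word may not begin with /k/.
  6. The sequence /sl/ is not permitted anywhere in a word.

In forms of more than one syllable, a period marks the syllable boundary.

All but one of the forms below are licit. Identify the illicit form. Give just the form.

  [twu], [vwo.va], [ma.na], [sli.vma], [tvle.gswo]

[twu] — σ1 onset /tw/ (1→5 rises), coda /∅/ ok → licit
[vwo.va] — σ1 onset /vw/ (2→5 rises), coda /∅/ ok; σ2 onset /v/, coda /∅/ ok → licit
[ma.na] — σ1 onset /m/, coda /∅/ ok; σ2 onset /n/, coda /∅/ ok → licit
[sli.vma] — violates constraint 6: contains banned sequence /sl/ → illicit
[tvle.gswo] — σ1 onset /tvl/ (1→2→4 rises), coda /∅/ ok; σ2 onset /gsw/ (1→2→5 rises), coda /∅/ ok → licit

[sli.vma]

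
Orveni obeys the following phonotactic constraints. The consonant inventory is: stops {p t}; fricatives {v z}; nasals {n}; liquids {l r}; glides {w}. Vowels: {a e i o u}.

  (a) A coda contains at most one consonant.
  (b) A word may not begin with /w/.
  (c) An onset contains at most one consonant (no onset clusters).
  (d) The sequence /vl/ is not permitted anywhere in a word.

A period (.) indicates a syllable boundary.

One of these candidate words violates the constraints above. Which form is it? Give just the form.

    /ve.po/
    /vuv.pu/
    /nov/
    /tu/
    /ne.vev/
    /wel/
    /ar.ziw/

/ve.po/ — σ1 onset /v/, coda /∅/ ok; σ2 onset /p/, coda /∅/ ok → licit
/vuv.pu/ — σ1 onset /v/, coda /v/ ok; σ2 onset /p/, coda /∅/ ok → licit
/nov/ — σ1 onset /n/, coda /v/ ok → licit
/tu/ — σ1 onset /t/, coda /∅/ ok → licit
/ne.vev/ — σ1 onset /n/, coda /∅/ ok; σ2 onset /v/, coda /v/ ok → licit
/wel/ — violates constraint (b): word begins with /w/ → illicit
/ar.ziw/ — σ1 onset /∅/, coda /r/ ok; σ2 onset /z/, coda /w/ ok → licit

/wel/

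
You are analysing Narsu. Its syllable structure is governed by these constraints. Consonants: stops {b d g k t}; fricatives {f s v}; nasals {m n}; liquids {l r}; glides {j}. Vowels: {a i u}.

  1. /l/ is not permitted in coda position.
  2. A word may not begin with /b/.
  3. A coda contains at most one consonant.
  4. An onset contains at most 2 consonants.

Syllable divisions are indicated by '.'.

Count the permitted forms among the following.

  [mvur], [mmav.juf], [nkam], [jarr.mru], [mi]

4

[mvur] — σ1 onset /mv/ (2C), coda /r/ ok → permitted
[mmav.juf] — σ1 onset /mm/ (2C), coda /v/ ok; σ2 onset /j/, coda /f/ ok → permitted
[nkam] — σ1 onset /nk/ (2C), coda /m/ ok → permitted
[jarr.mru] — violates constraint 3: syllable 1 coda /rr/ has 2 consonants (> 1) → not permitted
[mi] — σ1 onset /m/, coda /∅/ ok → permitted
Permitted: [mvur], [mmav.juf], [nkam], [mi] → 4.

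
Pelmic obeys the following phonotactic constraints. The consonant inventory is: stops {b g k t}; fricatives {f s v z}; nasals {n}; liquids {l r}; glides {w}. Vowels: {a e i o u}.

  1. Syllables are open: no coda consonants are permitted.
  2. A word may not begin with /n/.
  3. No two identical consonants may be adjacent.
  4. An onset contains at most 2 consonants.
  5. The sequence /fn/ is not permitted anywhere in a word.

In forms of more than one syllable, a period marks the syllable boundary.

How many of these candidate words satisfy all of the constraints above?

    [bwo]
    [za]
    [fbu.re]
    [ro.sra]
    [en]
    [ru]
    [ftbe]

[bwo] — σ1 onset /bw/ (2C), coda /∅/ ok → well-formed
[za] — σ1 onset /z/, coda /∅/ ok → well-formed
[fbu.re] — σ1 onset /fb/ (2C), coda /∅/ ok; σ2 onset /r/, coda /∅/ ok → well-formed
[ro.sra] — σ1 onset /r/, coda /∅/ ok; σ2 onset /sr/ (2C), coda /∅/ ok → well-formed
[en] — violates constraint 1: syllable 1 coda /n/ has 1 consonant (> 0) → ill-formed
[ru] — σ1 onset /r/, coda /∅/ ok → well-formed
[ftbe] — violates constraint 4: syllable 1 onset /ftb/ has 3 consonants (> 2) → ill-formed
Well-formed: [bwo], [za], [fbu.re], [ro.sra], [ru] → 5.

5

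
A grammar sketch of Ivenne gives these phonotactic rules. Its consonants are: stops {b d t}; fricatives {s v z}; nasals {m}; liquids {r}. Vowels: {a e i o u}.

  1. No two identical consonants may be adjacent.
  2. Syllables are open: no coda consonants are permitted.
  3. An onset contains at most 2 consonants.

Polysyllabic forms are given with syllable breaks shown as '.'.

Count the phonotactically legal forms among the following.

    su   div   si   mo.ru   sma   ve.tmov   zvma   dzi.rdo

su — σ1 onset /s/, coda /∅/ ok → phonotactically legal
div — violates constraint 2: syllable 1 coda /v/ has 1 consonant (> 0) → phonotactically illegal
si — σ1 onset /s/, coda /∅/ ok → phonotactically legal
mo.ru — σ1 onset /m/, coda /∅/ ok; σ2 onset /r/, coda /∅/ ok → phonotactically legal
sma — σ1 onset /sm/ (2C), coda /∅/ ok → phonotactically legal
ve.tmov — violates constraint 2: syllable 2 coda /v/ has 1 consonant (> 0) → phonotactically illegal
zvma — violates constraint 3: syllable 1 onset /zvm/ has 3 consonants (> 2) → phonotactically illegal
dzi.rdo — σ1 onset /dz/ (2C), coda /∅/ ok; σ2 onset /rd/ (2C), coda /∅/ ok → phonotactically legal
Phonotactically legal: su, si, mo.ru, sma, dzi.rdo → 5.

5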